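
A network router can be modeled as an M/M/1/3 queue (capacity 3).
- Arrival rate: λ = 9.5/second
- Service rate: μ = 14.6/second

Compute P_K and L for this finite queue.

ρ = λ/μ = 9.5/14.6 = 0.6507
P₀ = (1-ρ)/(1-ρ^(K+1)) = (1-0.6507)/(1-0.6507^4) = 0.3493/0.8207 = 0.4256
P_K = P₀×ρ^K = 0.4256 × 0.6507^3 = 0.4256 × 0.2755 = 0.1173
Blocking probability P_3 = 0.1173 (11.73%)
L = ρ[1 - (K+1)ρ^K + Kρ^(K+1)] / [(1-ρ)(1-ρ^(K+1))]
L = 0.6507 × (1 - 4×0.275513 + 3×0.179276) / ((1 - 0.6507) × (1 - 0.179276)) = 0.9891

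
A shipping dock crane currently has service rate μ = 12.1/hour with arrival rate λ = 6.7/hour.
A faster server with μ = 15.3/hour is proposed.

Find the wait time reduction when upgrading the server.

System 1: ρ₁ = 6.7/12.1 = 0.5537, W₁ = 1/(12.1-6.7) = 0.18519
System 2: ρ₂ = 6.7/15.3 = 0.4379, W₂ = 1/(15.3-6.7) = 0.11628
Improvement: (W₁-W₂)/W₁ = (0.18519-0.11628)/0.18519 = 37.21%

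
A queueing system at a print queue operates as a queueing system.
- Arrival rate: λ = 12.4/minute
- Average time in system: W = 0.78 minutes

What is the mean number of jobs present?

Little's Law: L = λW
L = 12.4 × 0.78 = 9.6720 jobs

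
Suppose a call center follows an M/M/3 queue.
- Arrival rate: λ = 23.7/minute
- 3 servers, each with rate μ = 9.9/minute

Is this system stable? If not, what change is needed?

Stability requires ρ = λ/(cμ) < 1
ρ = 23.7/(3 × 9.9) = 23.7/29.70 = 0.7980
Since 0.7980 < 1, the system is STABLE.
The servers are busy 79.80% of the time.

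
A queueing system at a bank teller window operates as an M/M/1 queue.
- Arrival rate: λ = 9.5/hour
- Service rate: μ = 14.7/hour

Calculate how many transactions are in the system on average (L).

ρ = λ/μ = 9.5/14.7 = 0.6463
For M/M/1: L = λ/(μ-λ)
L = 9.5/(14.7-9.5) = 9.5/5.20
L = 1.8269 transactions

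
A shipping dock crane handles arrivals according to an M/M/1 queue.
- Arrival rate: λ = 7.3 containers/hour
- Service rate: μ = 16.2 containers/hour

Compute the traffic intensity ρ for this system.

Server utilization: ρ = λ/μ
ρ = 7.3/16.2 = 0.4506
The server is busy 45.06% of the time.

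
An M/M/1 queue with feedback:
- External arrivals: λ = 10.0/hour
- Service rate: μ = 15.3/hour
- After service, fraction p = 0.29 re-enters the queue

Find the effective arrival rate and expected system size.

Effective arrival rate: λ_eff = λ/(1-p) = 10.0/(1-0.29) = 10.0/0.71 = 14.0845
ρ = λ_eff/μ = 14.0845/15.3 = 0.920556
L = ρ/(1-ρ) = 0.920556/(1-0.920556) = 11.5875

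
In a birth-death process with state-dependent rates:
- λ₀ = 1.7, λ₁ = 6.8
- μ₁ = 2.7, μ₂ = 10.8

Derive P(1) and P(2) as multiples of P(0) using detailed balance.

Balance equations:
State 0: λ₀P₀ = μ₁P₁ → P₁ = (λ₀/μ₁)P₀ = (1.7/2.7)P₀ = 0.6296P₀
State 1: P₂ = (λ₀λ₁)/(μ₁μ₂)P₀ = (1.7×6.8)/(2.7×10.8)P₀ = 0.3964P₀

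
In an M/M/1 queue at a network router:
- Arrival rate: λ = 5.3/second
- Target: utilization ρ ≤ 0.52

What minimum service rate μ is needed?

ρ = λ/μ, so μ = λ/ρ
μ ≥ 5.3/0.52 = 10.1923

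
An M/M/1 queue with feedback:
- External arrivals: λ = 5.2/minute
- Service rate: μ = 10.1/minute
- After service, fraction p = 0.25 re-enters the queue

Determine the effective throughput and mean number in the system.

Effective arrival rate: λ_eff = λ/(1-p) = 5.2/(1-0.25) = 5.2/0.75 = 6.9333
ρ = λ_eff/μ = 6.9333/10.1 = 0.68647
L = ρ/(1-ρ) = 0.68647/(1-0.68647) = 2.1895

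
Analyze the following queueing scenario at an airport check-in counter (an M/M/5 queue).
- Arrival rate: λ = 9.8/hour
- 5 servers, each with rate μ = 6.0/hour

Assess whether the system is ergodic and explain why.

Stability requires ρ = λ/(cμ) < 1
ρ = 9.8/(5 × 6.0) = 9.8/30.00 = 0.3267
Since 0.3267 < 1, the system is STABLE.
The servers are busy 32.67% of the time.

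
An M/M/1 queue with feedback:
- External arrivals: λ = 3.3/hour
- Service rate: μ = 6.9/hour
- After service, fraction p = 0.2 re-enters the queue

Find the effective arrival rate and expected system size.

Effective arrival rate: λ_eff = λ/(1-p) = 3.3/(1-0.2) = 3.3/0.80 = 4.1250
ρ = λ_eff/μ = 4.1250/6.9 = 0.59783
L = ρ/(1-ρ) = 0.59783/(1-0.59783) = 1.4865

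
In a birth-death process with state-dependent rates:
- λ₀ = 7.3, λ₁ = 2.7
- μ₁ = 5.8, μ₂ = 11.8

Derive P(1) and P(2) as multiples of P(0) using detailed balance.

Balance equations:
State 0: λ₀P₀ = μ₁P₁ → P₁ = (λ₀/μ₁)P₀ = (7.3/5.8)P₀ = 1.2586P₀
State 1: P₂ = (λ₀λ₁)/(μ₁μ₂)P₀ = (7.3×2.7)/(5.8×11.8)P₀ = 0.2880P₀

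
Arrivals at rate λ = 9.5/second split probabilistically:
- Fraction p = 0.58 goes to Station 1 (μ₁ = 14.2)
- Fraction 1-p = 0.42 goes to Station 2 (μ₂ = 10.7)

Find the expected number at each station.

Effective rates: λ₁ = 9.5×0.58 = 5.51, λ₂ = 9.5×0.42 = 3.99
Station 1: ρ₁ = 5.51/14.2 = 0.38803, L₁ = ρ₁/(1-ρ₁) = 0.38803/(1-0.38803) = 0.6341
Station 2: ρ₂ = 3.99/10.7 = 0.3729, L₂ = ρ₂/(1-ρ₂) = 0.3729/(1-0.3729) = 0.5946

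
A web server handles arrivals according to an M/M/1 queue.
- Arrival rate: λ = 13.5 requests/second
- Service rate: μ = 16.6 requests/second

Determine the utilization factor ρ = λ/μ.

Server utilization: ρ = λ/μ
ρ = 13.5/16.6 = 0.8133
The server is busy 81.33% of the time.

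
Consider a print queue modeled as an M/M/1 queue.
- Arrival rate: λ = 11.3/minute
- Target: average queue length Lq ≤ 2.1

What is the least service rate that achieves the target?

For M/M/1: Lq = λ²/(μ(μ-λ))
Need Lq ≤ 2.1, i.e. μ(μ-λ) ≥ λ²/2.1
μ² - 11.3μ - 127.69/2.1 ≥ 0  →  μ² - 11.3μ - 60.80476 ≥ 0
Quadratic formula (positive root): μ = [λ + √(λ² + 4×60.80476)]/2
Discriminant: 127.69 + 4×60.80476 = 370.9090, √370.9090 = 19.2590
μ ≥ (11.3 + 19.2590)/2 = 15.2795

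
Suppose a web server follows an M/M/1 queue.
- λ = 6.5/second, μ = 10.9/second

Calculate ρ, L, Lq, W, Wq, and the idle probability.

Step 1: ρ = λ/μ = 6.5/10.9 = 0.5963
Step 2: L = λ/(μ-λ) = 6.5/4.40 = 1.4773
Step 3: Lq = λ²/(μ(μ-λ)) = 42.25/(10.9×4.40) = 0.8809
Step 4: W = 1/(μ-λ) = 1/4.40 = 0.22727
Step 5: Wq = λ/(μ(μ-λ)) = 6.5/(10.9×4.40) = 0.1355
Step 6: P(0) = 1-ρ = 0.4037
Verify: L = λW = 6.5×0.22727 = 1.4773 ✔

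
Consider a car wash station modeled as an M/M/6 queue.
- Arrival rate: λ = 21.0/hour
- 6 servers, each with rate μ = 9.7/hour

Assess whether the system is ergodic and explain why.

Stability requires ρ = λ/(cμ) < 1
ρ = 21.0/(6 × 9.7) = 21.0/58.20 = 0.3608
Since 0.3608 < 1, the system is STABLE.
The servers are busy 36.08% of the time.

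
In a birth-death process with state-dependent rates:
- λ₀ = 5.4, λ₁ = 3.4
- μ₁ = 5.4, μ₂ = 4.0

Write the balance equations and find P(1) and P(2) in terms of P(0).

Balance equations:
State 0: λ₀P₀ = μ₁P₁ → P₁ = (λ₀/μ₁)P₀ = (5.4/5.4)P₀ = 1.0000P₀
State 1: P₂ = (λ₀λ₁)/(μ₁μ₂)P₀ = (5.4×3.4)/(5.4×4.0)P₀ = 0.8500P₀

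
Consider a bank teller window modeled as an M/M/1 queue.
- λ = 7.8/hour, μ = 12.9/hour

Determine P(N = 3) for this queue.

ρ = λ/μ = 7.8/12.9 = 0.60465
P(n) = (1-ρ)ρⁿ
P(3) = (1-0.60465) × 0.60465^3
P(3) = 0.3953 × 0.2211
P(3) = 0.08740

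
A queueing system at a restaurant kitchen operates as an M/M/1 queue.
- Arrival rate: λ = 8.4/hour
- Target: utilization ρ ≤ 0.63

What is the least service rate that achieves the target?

ρ = λ/μ, so μ = λ/ρ
μ ≥ 8.4/0.63 = 13.3333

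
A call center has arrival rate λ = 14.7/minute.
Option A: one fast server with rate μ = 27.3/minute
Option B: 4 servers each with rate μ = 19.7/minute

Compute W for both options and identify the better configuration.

Option A: single server μ = 27.3 (M/M/1)
  ρ_A = 14.7/27.3 = 0.5385
  W_A = 1/(μ-λ) = 1/(27.3-14.7) = 1/12.60 = 0.07937

Option B: 4 servers μ = 19.7 (M/M/4)
  ρ_B = λ/(cμ) = 14.7/(4×19.7) = 0.1865
  Offered load a = λ/μ = cρ = 14.7/19.7 = 0.7462
  P₀ = [ Σₙ₌₀^3 aⁿ/n! + a^4/(4!(1-ρ)) ]⁻¹
  Σ = a^0/0! + a^1/1! + a^2/2! + a^3/3! = 1.0000 + 0.7462 + 0.2784 + 0.06925 = 2.0938
  a^4/(4!(1-ρ)) = 0.3100/(24 × 0.8135) = 0.01588
  P₀ = 1/(2.0938 + 0.01588) = 0.4740
  Lq = P₀·a^4·ρ / (4!(1-ρ)²) = 0.4740 × 0.3100 × 0.1865 / (24 × 0.6617) = 0.001726
  Wq_B = Lq/λ = 0.001726/14.7 = 0.0001174
  W_B = Wq_B + 1/μ = 0.0001174 + 0.05076 = 0.05088

Since W_B = 0.05088 < W_A = 0.07937, Option B (multiple servers) has the shorter time in system.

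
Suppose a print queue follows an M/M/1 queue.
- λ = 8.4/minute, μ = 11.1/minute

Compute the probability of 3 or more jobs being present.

ρ = λ/μ = 8.4/11.1 = 0.75676
P(N ≥ n) = ρⁿ
P(N ≥ 3) = 0.75676^3
P(N ≥ 3) = 0.4334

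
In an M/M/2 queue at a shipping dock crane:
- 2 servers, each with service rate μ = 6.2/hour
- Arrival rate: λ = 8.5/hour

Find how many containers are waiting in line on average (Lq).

Traffic intensity: ρ = λ/(cμ) = 8.5/(2×6.2) = 0.6855
Since ρ = 0.6855 < 1, system is stable.
Offered load a = λ/μ = cρ = 8.5/6.2 = 1.3710
P₀ = [ Σₙ₌₀^1 aⁿ/n! + a^2/(2!(1-ρ)) ]⁻¹
Σ = a^0/0! + a^1/1! = 1.0000 + 1.3710 = 2.3710
a^2/(2!(1-ρ)) = 1.8796/(2 × 0.31452) = 2.9880
P₀ = 1/(2.3710 + 2.9880) = 0.1866
Lq = P₀·a^2·ρ / (2!(1-ρ)²) = 0.18660 × 1.8796 × 0.68548 / (2 × 0.098920) = 1.2152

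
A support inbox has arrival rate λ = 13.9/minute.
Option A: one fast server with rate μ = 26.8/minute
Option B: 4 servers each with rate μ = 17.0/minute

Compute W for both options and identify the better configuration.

Option A: single server μ = 26.8 (M/M/1)
  ρ_A = 13.9/26.8 = 0.5187
  W_A = 1/(μ-λ) = 1/(26.8-13.9) = 1/12.90 = 0.07752

Option B: 4 servers μ = 17.0 (M/M/4)
  ρ_B = λ/(cμ) = 13.9/(4×17.0) = 0.2044
  Offered load a = λ/μ = cρ = 13.9/17.0 = 0.8176
  P₀ = [ Σₙ₌₀^3 aⁿ/n! + a^4/(4!(1-ρ)) ]⁻¹
  Σ = a^0/0! + a^1/1! + a^2/2! + a^3/3! = 1.0000 + 0.8176 + 0.3343 + 0.09111 = 2.2430
  a^4/(4!(1-ρ)) = 0.4470/(24 × 0.7956) = 0.02341
  P₀ = 1/(2.2430 + 0.02341) = 0.4412
  Lq = P₀·a^4·ρ / (4!(1-ρ)²) = 0.44122 × 0.44695 × 0.20441 / (24 × 0.63296) = 0.002654
  Wq_B = Lq/λ = 0.002654/13.9 = 0.0001909
  W_B = Wq_B + 1/μ = 0.0001909 + 0.05882 = 0.05901

Since W_B = 0.05901 < W_A = 0.07752, Option B (multiple servers) has the shorter time in system.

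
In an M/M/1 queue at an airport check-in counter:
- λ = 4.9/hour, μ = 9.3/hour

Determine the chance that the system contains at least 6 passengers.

ρ = λ/μ = 4.9/9.3 = 0.52688
P(N ≥ n) = ρⁿ
P(N ≥ 6) = 0.52688^6
P(N ≥ 6) = 0.02139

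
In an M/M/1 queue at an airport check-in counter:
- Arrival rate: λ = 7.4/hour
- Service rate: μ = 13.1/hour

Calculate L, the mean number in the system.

ρ = λ/μ = 7.4/13.1 = 0.5649
For M/M/1: L = λ/(μ-λ)
L = 7.4/(13.1-7.4) = 7.4/5.70
L = 1.2982 passengers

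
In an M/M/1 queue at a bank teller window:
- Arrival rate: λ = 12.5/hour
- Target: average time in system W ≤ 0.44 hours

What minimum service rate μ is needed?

For M/M/1: W = 1/(μ-λ)
Need W ≤ 0.44, so 1/(μ-λ) ≤ 0.44
μ - λ ≥ 1/0.44 = 2.2727
μ ≥ 12.5 + 2.2727 = 14.7727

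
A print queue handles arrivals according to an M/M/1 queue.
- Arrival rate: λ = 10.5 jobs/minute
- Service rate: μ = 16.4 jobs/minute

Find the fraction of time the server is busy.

Server utilization: ρ = λ/μ
ρ = 10.5/16.4 = 0.6402
The server is busy 64.02% of the time.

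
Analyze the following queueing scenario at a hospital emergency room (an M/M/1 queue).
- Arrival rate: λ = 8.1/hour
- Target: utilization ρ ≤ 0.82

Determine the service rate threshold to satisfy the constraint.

ρ = λ/μ, so μ = λ/ρ
μ ≥ 8.1/0.82 = 9.8780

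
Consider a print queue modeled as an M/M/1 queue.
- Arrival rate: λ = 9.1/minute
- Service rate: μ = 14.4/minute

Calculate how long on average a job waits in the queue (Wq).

First, compute utilization: ρ = λ/μ = 9.1/14.4 = 0.6319
For M/M/1: Wq = λ/(μ(μ-λ))
Wq = 9.1/(14.4 × (14.4-9.1))
Wq = 9.1/(14.4 × 5.30)
Wq = 0.1192 minutes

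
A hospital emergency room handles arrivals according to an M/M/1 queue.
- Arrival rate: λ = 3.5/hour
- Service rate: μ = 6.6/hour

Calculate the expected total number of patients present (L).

ρ = λ/μ = 3.5/6.6 = 0.5303
For M/M/1: L = λ/(μ-λ)
L = 3.5/(6.6-3.5) = 3.5/3.10
L = 1.1290 patients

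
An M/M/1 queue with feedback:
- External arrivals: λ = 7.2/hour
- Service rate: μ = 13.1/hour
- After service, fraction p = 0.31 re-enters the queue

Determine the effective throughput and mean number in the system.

Effective arrival rate: λ_eff = λ/(1-p) = 7.2/(1-0.31) = 7.2/0.69 = 10.4348
ρ = λ_eff/μ = 10.4348/13.1 = 0.79655
L = ρ/(1-ρ) = 0.79655/(1-0.79655) = 3.9152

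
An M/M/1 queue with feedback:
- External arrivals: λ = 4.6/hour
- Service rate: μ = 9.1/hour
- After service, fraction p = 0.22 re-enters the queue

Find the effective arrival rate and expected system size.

Effective arrival rate: λ_eff = λ/(1-p) = 4.6/(1-0.22) = 4.6/0.78 = 5.8974
ρ = λ_eff/μ = 5.8974/9.1 = 0.64807
L = ρ/(1-ρ) = 0.64807/(1-0.64807) = 1.8415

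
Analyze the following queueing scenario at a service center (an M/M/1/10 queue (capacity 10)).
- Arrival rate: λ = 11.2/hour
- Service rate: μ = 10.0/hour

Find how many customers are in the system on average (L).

ρ = λ/μ = 11.2/10.0 = 1.1200
P₀ = (1-ρ)/(1-ρ^(K+1)) = (1-1.1200)/(1-1.1200^11) = -0.1200/-2.4785 = 0.04842
P_K = P₀×ρ^K = 0.04842 × 1.1200^10 = 0.04842 × 3.1058 = 0.1504
L = ρ[1 - (K+1)ρ^K + Kρ^(K+1)] / [(1-ρ)(1-ρ^(K+1))]
L = 1.1200 × (1 - 11×3.10585 + 10×3.47855) / ((1 - 1.1200) × (1 - 3.47855)) = 6.1047 customers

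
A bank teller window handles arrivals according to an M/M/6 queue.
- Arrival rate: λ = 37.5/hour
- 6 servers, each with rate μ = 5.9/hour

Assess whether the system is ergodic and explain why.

Stability requires ρ = λ/(cμ) < 1
ρ = 37.5/(6 × 5.9) = 37.5/35.40 = 1.0593
Since 1.0593 ≥ 1, the system is UNSTABLE.
Need c > λ/μ = 37.5/5.9 = 6.36.
Minimum servers needed: c = 7.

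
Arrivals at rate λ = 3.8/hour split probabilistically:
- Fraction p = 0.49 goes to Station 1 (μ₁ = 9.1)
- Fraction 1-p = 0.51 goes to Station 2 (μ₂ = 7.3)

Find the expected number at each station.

Effective rates: λ₁ = 3.8×0.49 = 1.862, λ₂ = 3.8×0.51 = 1.938
Station 1: ρ₁ = 1.862/9.1 = 0.20462, L₁ = ρ₁/(1-ρ₁) = 0.20462/(1-0.20462) = 0.2573
Station 2: ρ₂ = 1.938/7.3 = 0.26548, L₂ = ρ₂/(1-ρ₂) = 0.26548/(1-0.26548) = 0.3614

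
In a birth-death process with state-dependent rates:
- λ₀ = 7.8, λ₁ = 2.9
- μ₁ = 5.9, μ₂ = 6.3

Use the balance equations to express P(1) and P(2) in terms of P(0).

Balance equations:
State 0: λ₀P₀ = μ₁P₁ → P₁ = (λ₀/μ₁)P₀ = (7.8/5.9)P₀ = 1.3220P₀
State 1: P₂ = (λ₀λ₁)/(μ₁μ₂)P₀ = (7.8×2.9)/(5.9×6.3)P₀ = 0.6086P₀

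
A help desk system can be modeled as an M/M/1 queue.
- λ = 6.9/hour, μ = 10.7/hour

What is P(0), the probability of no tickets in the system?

ρ = λ/μ = 6.9/10.7 = 0.6449
P(0) = 1 - ρ = 1 - 0.6449 = 0.3551
The server is idle 35.51% of the time.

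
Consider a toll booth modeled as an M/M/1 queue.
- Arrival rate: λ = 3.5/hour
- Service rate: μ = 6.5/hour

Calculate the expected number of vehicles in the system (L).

ρ = λ/μ = 3.5/6.5 = 0.5385
For M/M/1: L = λ/(μ-λ)
L = 3.5/(6.5-3.5) = 3.5/3.00
L = 1.1667 vehicles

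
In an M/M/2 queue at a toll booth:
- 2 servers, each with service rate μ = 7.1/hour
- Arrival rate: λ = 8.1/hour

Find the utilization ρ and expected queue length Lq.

Traffic intensity: ρ = λ/(cμ) = 8.1/(2×7.1) = 0.5704
Since ρ = 0.5704 < 1, system is stable.
Offered load a = λ/μ = cρ = 8.1/7.1 = 1.1408
P₀ = [ Σₙ₌₀^1 aⁿ/n! + a^2/(2!(1-ρ)) ]⁻¹
Σ = a^0/0! + a^1/1! = 1.0000 + 1.1408 = 2.1408
a^2/(2!(1-ρ)) = 1.3015/(2 × 0.42958) = 1.5149
P₀ = 1/(2.1408 + 1.5149) = 0.2735
Lq = P₀·a^2·ρ / (2!(1-ρ)²) = 0.273543 × 1.30153 × 0.570423 / (2 × 0.184537) = 0.5503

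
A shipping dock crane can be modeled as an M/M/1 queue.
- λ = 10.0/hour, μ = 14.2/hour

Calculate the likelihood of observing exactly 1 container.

ρ = λ/μ = 10.0/14.2 = 0.7042
P(n) = (1-ρ)ρⁿ
P(1) = (1-0.7042) × 0.7042^1
P(1) = 0.2958 × 0.7042
P(1) = 0.2083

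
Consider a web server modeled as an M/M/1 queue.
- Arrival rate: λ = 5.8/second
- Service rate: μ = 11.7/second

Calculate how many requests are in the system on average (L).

ρ = λ/μ = 5.8/11.7 = 0.4957
For M/M/1: L = λ/(μ-λ)
L = 5.8/(11.7-5.8) = 5.8/5.90
L = 0.9831 requests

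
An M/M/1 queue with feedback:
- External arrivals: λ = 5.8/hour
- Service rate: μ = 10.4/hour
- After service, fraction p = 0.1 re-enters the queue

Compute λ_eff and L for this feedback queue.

Effective arrival rate: λ_eff = λ/(1-p) = 5.8/(1-0.1) = 5.8/0.90 = 6.44444
ρ = λ_eff/μ = 6.44444/10.4 = 0.61966
L = ρ/(1-ρ) = 0.61966/(1-0.61966) = 1.6292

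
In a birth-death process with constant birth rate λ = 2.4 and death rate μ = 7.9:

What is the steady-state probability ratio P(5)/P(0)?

For constant rates: P(n)/P(0) = (λ/μ)^n
P(5)/P(0) = (2.4/7.9)^5 = 0.3038^5 = 0.002588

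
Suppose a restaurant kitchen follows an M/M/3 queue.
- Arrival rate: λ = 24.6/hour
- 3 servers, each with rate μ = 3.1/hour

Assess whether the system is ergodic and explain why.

Stability requires ρ = λ/(cμ) < 1
ρ = 24.6/(3 × 3.1) = 24.6/9.30 = 2.6452
Since 2.6452 ≥ 1, the system is UNSTABLE.
Need c > λ/μ = 24.6/3.1 = 7.94.
Minimum servers needed: c = 8.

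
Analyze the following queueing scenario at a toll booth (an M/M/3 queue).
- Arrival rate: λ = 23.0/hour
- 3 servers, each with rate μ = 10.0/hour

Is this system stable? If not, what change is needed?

Stability requires ρ = λ/(cμ) < 1
ρ = 23.0/(3 × 10.0) = 23.0/30.00 = 0.7667
Since 0.7667 < 1, the system is STABLE.
The servers are busy 76.67% of the time.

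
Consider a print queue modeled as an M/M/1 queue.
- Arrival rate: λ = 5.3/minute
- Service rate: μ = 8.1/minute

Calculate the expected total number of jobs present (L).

ρ = λ/μ = 5.3/8.1 = 0.6543
For M/M/1: L = λ/(μ-λ)
L = 5.3/(8.1-5.3) = 5.3/2.80
L = 1.8929 jobs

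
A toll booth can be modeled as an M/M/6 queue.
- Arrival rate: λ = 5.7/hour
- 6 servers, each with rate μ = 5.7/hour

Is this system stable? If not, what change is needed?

Stability requires ρ = λ/(cμ) < 1
ρ = 5.7/(6 × 5.7) = 5.7/34.20 = 0.1667
Since 0.1667 < 1, the system is STABLE.
The servers are busy 16.67% of the time.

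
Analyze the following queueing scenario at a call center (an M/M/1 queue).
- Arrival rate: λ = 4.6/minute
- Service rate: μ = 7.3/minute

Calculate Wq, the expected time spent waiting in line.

First, compute utilization: ρ = λ/μ = 4.6/7.3 = 0.6301
For M/M/1: Wq = λ/(μ(μ-λ))
Wq = 4.6/(7.3 × (7.3-4.6))
Wq = 4.6/(7.3 × 2.70)
Wq = 0.2334 minutes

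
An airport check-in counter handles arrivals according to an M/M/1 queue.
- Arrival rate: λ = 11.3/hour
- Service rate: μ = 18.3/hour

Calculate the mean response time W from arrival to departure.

First, compute utilization: ρ = λ/μ = 11.3/18.3 = 0.6175
For M/M/1: W = 1/(μ-λ)
W = 1/(18.3-11.3) = 1/7.00
W = 0.1429 hours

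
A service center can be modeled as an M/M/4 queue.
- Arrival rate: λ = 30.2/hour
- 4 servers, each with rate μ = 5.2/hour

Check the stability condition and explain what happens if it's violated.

Stability requires ρ = λ/(cμ) < 1
ρ = 30.2/(4 × 5.2) = 30.2/20.80 = 1.4519
Since 1.4519 ≥ 1, the system is UNSTABLE.
Need c > λ/μ = 30.2/5.2 = 5.81.
Minimum servers needed: c = 6.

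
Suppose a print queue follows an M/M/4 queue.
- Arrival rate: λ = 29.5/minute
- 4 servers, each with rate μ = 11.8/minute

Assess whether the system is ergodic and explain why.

Stability requires ρ = λ/(cμ) < 1
ρ = 29.5/(4 × 11.8) = 29.5/47.20 = 0.6250
Since 0.6250 < 1, the system is STABLE.
The servers are busy 62.50% of the time.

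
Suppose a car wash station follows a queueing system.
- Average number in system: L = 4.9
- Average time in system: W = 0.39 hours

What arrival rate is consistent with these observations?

Little's Law: L = λW, so λ = L/W
λ = 4.9/0.39 = 12.5641 cars/hour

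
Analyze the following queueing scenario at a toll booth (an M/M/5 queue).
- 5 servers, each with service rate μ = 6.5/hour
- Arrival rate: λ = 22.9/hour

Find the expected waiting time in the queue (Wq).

Traffic intensity: ρ = λ/(cμ) = 22.9/(5×6.5) = 0.7046
Since ρ = 0.7046 < 1, system is stable.
Offered load a = λ/μ = cρ = 22.9/6.5 = 3.5231
P₀ = [ Σₙ₌₀^4 aⁿ/n! + a^5/(5!(1-ρ)) ]⁻¹
Σ = a^0/0! + a^1/1! + a^2/2! + a^3/3! + a^4/4! = 1.00000 + 3.52308 + 6.20604 + 7.28811 + 6.41915 = 24.4364
a^5/(5!(1-ρ)) = 542.7635/(120 × 0.295385) = 15.3123
P₀ = 1/(24.4364 + 15.3123) = 0.02516
Lq = P₀·a^5·ρ / (5!(1-ρ)²) = 0.025158 × 542.7635 × 0.70462 / (120 × 0.087252) = 0.9189
Wq = Lq/λ = 0.9189/22.9 = 0.04013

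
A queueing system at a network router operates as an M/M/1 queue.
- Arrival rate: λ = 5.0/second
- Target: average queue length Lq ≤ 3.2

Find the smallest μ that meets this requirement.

For M/M/1: Lq = λ²/(μ(μ-λ))
Need Lq ≤ 3.2, i.e. μ(μ-λ) ≥ λ²/3.2
μ² - 5.0μ - 25.00/3.2 ≥ 0  →  μ² - 5.0μ - 7.8125 ≥ 0
Quadratic formula (positive root): μ = [λ + √(λ² + 4×7.8125)]/2
Discriminant: 25.00 + 4×7.8125 = 56.2500, √56.2500 = 7.5000
μ ≥ (5.0 + 7.5000)/2 = 6.2500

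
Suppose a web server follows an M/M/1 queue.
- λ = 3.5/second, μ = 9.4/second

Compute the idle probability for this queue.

ρ = λ/μ = 3.5/9.4 = 0.3723
P(0) = 1 - ρ = 1 - 0.3723 = 0.6277
The server is idle 62.77% of the time.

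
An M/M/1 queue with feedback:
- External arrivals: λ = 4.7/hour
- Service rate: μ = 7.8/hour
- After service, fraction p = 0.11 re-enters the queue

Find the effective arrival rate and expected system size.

Effective arrival rate: λ_eff = λ/(1-p) = 4.7/(1-0.11) = 4.7/0.89 = 5.2809
ρ = λ_eff/μ = 5.2809/7.8 = 0.677038
L = ρ/(1-ρ) = 0.677038/(1-0.677038) = 2.0963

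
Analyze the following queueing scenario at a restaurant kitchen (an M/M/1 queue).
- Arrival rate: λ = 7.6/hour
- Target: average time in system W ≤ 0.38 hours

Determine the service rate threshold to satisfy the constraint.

For M/M/1: W = 1/(μ-λ)
Need W ≤ 0.38, so 1/(μ-λ) ≤ 0.38
μ - λ ≥ 1/0.38 = 2.6316
μ ≥ 7.6 + 2.6316 = 10.2316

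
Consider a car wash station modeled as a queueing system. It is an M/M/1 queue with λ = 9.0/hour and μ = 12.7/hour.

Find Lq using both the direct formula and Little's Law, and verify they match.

Method 1 (direct): Lq = λ²/(μ(μ-λ)) = 81.00/(12.7 × 3.70) = 1.7238

Method 2 (Little's Law):
W = 1/(μ-λ) = 1/3.70 = 0.27027
Wq = W - 1/μ = 0.27027 - 0.078740 = 0.19153
Lq = λWq = 9.0 × 0.19153 = 1.7238 ✔ (matches Method 1)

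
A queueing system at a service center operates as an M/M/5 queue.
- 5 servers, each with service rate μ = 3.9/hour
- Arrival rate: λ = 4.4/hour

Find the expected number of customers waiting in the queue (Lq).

Traffic intensity: ρ = λ/(cμ) = 4.4/(5×3.9) = 0.2256
Since ρ = 0.2256 < 1, system is stable.
Offered load a = λ/μ = cρ = 4.4/3.9 = 1.1282
P₀ = [ Σₙ₌₀^4 aⁿ/n! + a^5/(5!(1-ρ)) ]⁻¹
Σ = a^0/0! + a^1/1! + a^2/2! + a^3/3! + a^4/4! = 1.0000 + 1.1282 + 0.63642 + 0.23934 + 0.067506 = 3.0715
a^5/(5!(1-ρ)) = 1.8278/(120 × 0.7744) = 0.01967
P₀ = 1/(3.0715 + 0.01967) = 0.3235
Lq = P₀·a^5·ρ / (5!(1-ρ)²) = 0.3235 × 1.8278 × 0.2256 / (120 × 0.5996) = 0.001854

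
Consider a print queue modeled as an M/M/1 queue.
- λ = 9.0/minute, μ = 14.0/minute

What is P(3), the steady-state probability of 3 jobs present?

ρ = λ/μ = 9.0/14.0 = 0.64286
P(n) = (1-ρ)ρⁿ
P(3) = (1-0.64286) × 0.64286^3
P(3) = 0.3571 × 0.2657
P(3) = 0.09488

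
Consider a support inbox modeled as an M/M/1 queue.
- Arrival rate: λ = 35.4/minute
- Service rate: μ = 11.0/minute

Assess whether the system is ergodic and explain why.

Stability requires ρ = λ/(cμ) < 1
ρ = 35.4/(1 × 11.0) = 35.4/11.00 = 3.2182
Since 3.2182 ≥ 1, the system is UNSTABLE.
Queue grows without bound. Need μ > λ = 35.4.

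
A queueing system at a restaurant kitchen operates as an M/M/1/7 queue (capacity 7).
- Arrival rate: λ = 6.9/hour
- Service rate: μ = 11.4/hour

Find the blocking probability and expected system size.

ρ = λ/μ = 6.9/11.4 = 0.60526
P₀ = (1-ρ)/(1-ρ^(K+1)) = (1-0.60526)/(1-0.60526^8) = 0.39474/0.98199 = 0.4020
P_K = P₀×ρ^K = 0.4020 × 0.60526^7 = 0.4020 × 0.02976 = 0.01196
Blocking probability P_7 = 0.01196 (1.20%)
L = ρ[1 - (K+1)ρ^K + Kρ^(K+1)] / [(1-ρ)(1-ρ^(K+1))]
L = 0.60526 × (1 - 8×0.029757 + 7×0.018011) / ((1 - 0.60526) × (1 - 0.018011)) = 1.3866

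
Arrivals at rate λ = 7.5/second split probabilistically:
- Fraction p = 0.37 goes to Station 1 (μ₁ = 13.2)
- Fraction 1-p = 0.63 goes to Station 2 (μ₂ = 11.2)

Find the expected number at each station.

Effective rates: λ₁ = 7.5×0.37 = 2.775, λ₂ = 7.5×0.63 = 4.725
Station 1: ρ₁ = 2.775/13.2 = 0.21023, L₁ = ρ₁/(1-ρ₁) = 0.21023/(1-0.21023) = 0.2662
Station 2: ρ₂ = 4.725/11.2 = 0.42188, L₂ = ρ₂/(1-ρ₂) = 0.42188/(1-0.42188) = 0.7297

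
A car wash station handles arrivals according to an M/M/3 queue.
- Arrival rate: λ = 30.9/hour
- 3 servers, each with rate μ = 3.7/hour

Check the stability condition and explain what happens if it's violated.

Stability requires ρ = λ/(cμ) < 1
ρ = 30.9/(3 × 3.7) = 30.9/11.10 = 2.7838
Since 2.7838 ≥ 1, the system is UNSTABLE.
Need c > λ/μ = 30.9/3.7 = 8.35.
Minimum servers needed: c = 9.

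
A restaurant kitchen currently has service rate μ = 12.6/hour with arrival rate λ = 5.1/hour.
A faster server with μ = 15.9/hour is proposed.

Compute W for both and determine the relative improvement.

System 1: ρ₁ = 5.1/12.6 = 0.4048, W₁ = 1/(12.6-5.1) = 0.133333
System 2: ρ₂ = 5.1/15.9 = 0.3208, W₂ = 1/(15.9-5.1) = 0.0925926
Improvement: (W₁-W₂)/W₁ = (0.133333-0.0925926)/0.133333 = 30.56%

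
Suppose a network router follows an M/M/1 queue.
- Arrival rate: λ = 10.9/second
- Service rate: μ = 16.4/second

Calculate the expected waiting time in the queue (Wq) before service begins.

First, compute utilization: ρ = λ/μ = 10.9/16.4 = 0.6646
For M/M/1: Wq = λ/(μ(μ-λ))
Wq = 10.9/(16.4 × (16.4-10.9))
Wq = 10.9/(16.4 × 5.50)
Wq = 0.1208 seconds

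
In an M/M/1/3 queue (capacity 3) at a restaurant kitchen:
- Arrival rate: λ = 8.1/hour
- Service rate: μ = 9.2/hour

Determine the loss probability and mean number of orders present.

ρ = λ/μ = 8.1/9.2 = 0.880435
P₀ = (1-ρ)/(1-ρ^(K+1)) = (1-0.880435)/(1-0.880435^4) = 0.11957/0.39912 = 0.2996
P_K = P₀×ρ^K = 0.2996 × 0.880435^3 = 0.2996 × 0.6825 = 0.2045
Blocking probability P_3 = 0.2045 (20.45%)
L = ρ[1 - (K+1)ρ^K + Kρ^(K+1)] / [(1-ρ)(1-ρ^(K+1))]
L = 0.880435 × (1 - 4×0.682483 + 3×0.600882) / ((1 - 0.880435) × (1 - 0.600882)) = 1.3416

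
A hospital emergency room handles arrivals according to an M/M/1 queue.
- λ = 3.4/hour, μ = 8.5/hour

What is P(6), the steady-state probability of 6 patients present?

ρ = λ/μ = 3.4/8.5 = 0.4000
P(n) = (1-ρ)ρⁿ
P(6) = (1-0.4000) × 0.4000^6
P(6) = 0.6000 × 0.004096
P(6) = 0.002458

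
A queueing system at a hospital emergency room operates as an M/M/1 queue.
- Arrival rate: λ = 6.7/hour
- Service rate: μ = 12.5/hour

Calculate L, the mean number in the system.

ρ = λ/μ = 6.7/12.5 = 0.5360
For M/M/1: L = λ/(μ-λ)
L = 6.7/(12.5-6.7) = 6.7/5.80
L = 1.1552 patients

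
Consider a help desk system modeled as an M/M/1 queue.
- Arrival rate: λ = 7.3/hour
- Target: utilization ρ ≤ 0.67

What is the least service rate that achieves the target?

ρ = λ/μ, so μ = λ/ρ
μ ≥ 7.3/0.67 = 10.8955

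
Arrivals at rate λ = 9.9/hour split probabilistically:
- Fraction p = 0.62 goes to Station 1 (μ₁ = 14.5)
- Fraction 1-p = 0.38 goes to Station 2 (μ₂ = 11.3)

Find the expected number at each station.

Effective rates: λ₁ = 9.9×0.62 = 6.138, λ₂ = 9.9×0.38 = 3.762
Station 1: ρ₁ = 6.138/14.5 = 0.4233, L₁ = ρ₁/(1-ρ₁) = 0.4233/(1-0.4233) = 0.7340
Station 2: ρ₂ = 3.762/11.3 = 0.33292, L₂ = ρ₂/(1-ρ₂) = 0.33292/(1-0.33292) = 0.4991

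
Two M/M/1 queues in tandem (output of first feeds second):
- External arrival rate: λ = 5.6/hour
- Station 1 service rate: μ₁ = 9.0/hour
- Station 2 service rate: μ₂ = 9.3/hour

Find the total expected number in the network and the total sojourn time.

By Jackson's theorem, each station behaves as independent M/M/1.
Station 1: ρ₁ = 5.6/9.0 = 0.6222, L₁ = ρ₁/(1-ρ₁) = λ/(μ₁-λ) = 5.6/3.40 = 1.6471
Station 2: ρ₂ = 5.6/9.3 = 0.6022, L₂ = ρ₂/(1-ρ₂) = λ/(μ₂-λ) = 5.6/3.70 = 1.5135
Total: L = L₁ + L₂ = 1.6471 + 1.5135 = 3.1606
W = L/λ = 3.1606/5.6 = 0.5644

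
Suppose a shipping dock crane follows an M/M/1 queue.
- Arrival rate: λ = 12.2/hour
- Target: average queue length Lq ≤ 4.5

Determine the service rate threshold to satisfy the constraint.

For M/M/1: Lq = λ²/(μ(μ-λ))
Need Lq ≤ 4.5, i.e. μ(μ-λ) ≥ λ²/4.5
μ² - 12.2μ - 148.84/4.5 ≥ 0  →  μ² - 12.2μ - 33.07556 ≥ 0
Quadratic formula (positive root): μ = [λ + √(λ² + 4×33.07556)]/2
Discriminant: 148.84 + 4×33.07556 = 281.1422, √281.1422 = 16.7673
μ ≥ (12.2 + 16.7673)/2 = 14.4836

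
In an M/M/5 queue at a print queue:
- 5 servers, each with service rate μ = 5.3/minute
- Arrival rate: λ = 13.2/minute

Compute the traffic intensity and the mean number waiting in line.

Traffic intensity: ρ = λ/(cμ) = 13.2/(5×5.3) = 0.4981
Since ρ = 0.4981 < 1, system is stable.
Offered load a = λ/μ = cρ = 13.2/5.3 = 2.4906
P₀ = [ Σₙ₌₀^4 aⁿ/n! + a^5/(5!(1-ρ)) ]⁻¹
Σ = a^0/0! + a^1/1! + a^2/2! + a^3/3! + a^4/4! = 1.00000 + 2.49057 + 3.10146 + 2.57480 + 1.60318 = 10.7700
a^5/(5!(1-ρ)) = 95.8275/(120 × 0.5019) = 1.5911
P₀ = 1/(10.7700 + 1.5911) = 0.08090
Lq = P₀·a^5·ρ / (5!(1-ρ)²) = 0.080899 × 95.8275 × 0.49811 / (120 × 0.25189) = 0.1278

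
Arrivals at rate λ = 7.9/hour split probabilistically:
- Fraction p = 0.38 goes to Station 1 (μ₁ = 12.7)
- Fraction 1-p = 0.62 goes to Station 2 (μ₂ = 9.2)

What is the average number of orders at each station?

Effective rates: λ₁ = 7.9×0.38 = 3.002, λ₂ = 7.9×0.62 = 4.898
Station 1: ρ₁ = 3.002/12.7 = 0.236378, L₁ = ρ₁/(1-ρ₁) = 0.236378/(1-0.236378) = 0.3095
Station 2: ρ₂ = 4.898/9.2 = 0.53239, L₂ = ρ₂/(1-ρ₂) = 0.53239/(1-0.53239) = 1.1385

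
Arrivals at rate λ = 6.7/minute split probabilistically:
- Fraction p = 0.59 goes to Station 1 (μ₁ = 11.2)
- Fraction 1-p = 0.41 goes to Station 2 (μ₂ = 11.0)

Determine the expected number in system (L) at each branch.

Effective rates: λ₁ = 6.7×0.59 = 3.953, λ₂ = 6.7×0.41 = 2.747
Station 1: ρ₁ = 3.953/11.2 = 0.35295, L₁ = ρ₁/(1-ρ₁) = 0.35295/(1-0.35295) = 0.5455
Station 2: ρ₂ = 2.747/11.0 = 0.2497, L₂ = ρ₂/(1-ρ₂) = 0.2497/(1-0.2497) = 0.3328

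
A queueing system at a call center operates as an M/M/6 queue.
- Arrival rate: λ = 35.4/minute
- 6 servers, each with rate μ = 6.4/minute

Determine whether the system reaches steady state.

Stability requires ρ = λ/(cμ) < 1
ρ = 35.4/(6 × 6.4) = 35.4/38.40 = 0.9219
Since 0.9219 < 1, the system is STABLE.
The servers are busy 92.19% of the time.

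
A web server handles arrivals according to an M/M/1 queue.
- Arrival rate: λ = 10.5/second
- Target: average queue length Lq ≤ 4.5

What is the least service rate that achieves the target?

For M/M/1: Lq = λ²/(μ(μ-λ))
Need Lq ≤ 4.5, i.e. μ(μ-λ) ≥ λ²/4.5
μ² - 10.5μ - 110.25/4.5 ≥ 0  →  μ² - 10.5μ - 24.5000 ≥ 0
Quadratic formula (positive root): μ = [λ + √(λ² + 4×24.5000)]/2
Discriminant: 110.25 + 4×24.5000 = 208.2500, √208.2500 = 14.43087
μ ≥ (10.5 + 14.43087)/2 = 12.4654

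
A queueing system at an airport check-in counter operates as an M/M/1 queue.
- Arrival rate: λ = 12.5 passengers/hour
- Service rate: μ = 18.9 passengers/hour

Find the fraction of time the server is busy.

Server utilization: ρ = λ/μ
ρ = 12.5/18.9 = 0.6614
The server is busy 66.14% of the time.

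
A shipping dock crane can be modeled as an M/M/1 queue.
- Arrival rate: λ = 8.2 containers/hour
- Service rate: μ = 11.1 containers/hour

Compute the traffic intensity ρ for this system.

Server utilization: ρ = λ/μ
ρ = 8.2/11.1 = 0.7387
The server is busy 73.87% of the time.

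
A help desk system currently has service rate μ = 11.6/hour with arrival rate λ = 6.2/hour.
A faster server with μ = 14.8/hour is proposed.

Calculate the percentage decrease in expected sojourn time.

System 1: ρ₁ = 6.2/11.6 = 0.5345, W₁ = 1/(11.6-6.2) = 0.18519
System 2: ρ₂ = 6.2/14.8 = 0.4189, W₂ = 1/(14.8-6.2) = 0.11628
Improvement: (W₁-W₂)/W₁ = (0.18519-0.11628)/0.18519 = 37.21%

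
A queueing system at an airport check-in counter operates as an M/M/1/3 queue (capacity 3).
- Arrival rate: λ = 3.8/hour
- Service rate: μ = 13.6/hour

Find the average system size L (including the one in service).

ρ = λ/μ = 3.8/13.6 = 0.279412
P₀ = (1-ρ)/(1-ρ^(K+1)) = (1-0.279412)/(1-0.279412^4) = 0.7206/0.9939 = 0.7250
P_K = P₀×ρ^K = 0.72501 × 0.279412^3 = 0.72501 × 0.021814 = 0.01582
L = ρ[1 - (K+1)ρ^K + Kρ^(K+1)] / [(1-ρ)(1-ρ^(K+1))]
L = 0.279412 × (1 - 4×0.02181 + 3×0.006095) / ((1 - 0.279412) × (1 - 0.006095)) = 0.3632 passengers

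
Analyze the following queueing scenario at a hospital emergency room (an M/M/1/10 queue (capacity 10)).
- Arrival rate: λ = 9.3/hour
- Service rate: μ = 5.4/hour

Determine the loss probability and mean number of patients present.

ρ = λ/μ = 9.3/5.4 = 1.72222
P₀ = (1-ρ)/(1-ρ^(K+1)) = (1-1.72222)/(1-1.72222^11) = -0.7222/-394.3438 = 0.001831
P_K = P₀×ρ^K = 0.0018314 × 1.72222^10 = 0.0018314 × 229.5547 = 0.4204
Blocking probability P_10 = 0.4204 (42.04%)
L = ρ[1 - (K+1)ρ^K + Kρ^(K+1)] / [(1-ρ)(1-ρ^(K+1))]
L = 1.72222 × (1 - 11×229.5547 + 10×395.3438) / ((1 - 1.72222) × (1 - 395.3438)) = 8.6433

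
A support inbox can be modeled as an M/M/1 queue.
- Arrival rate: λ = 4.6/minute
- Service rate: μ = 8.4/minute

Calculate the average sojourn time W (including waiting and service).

First, compute utilization: ρ = λ/μ = 4.6/8.4 = 0.5476
For M/M/1: W = 1/(μ-λ)
W = 1/(8.4-4.6) = 1/3.80
W = 0.2632 minutes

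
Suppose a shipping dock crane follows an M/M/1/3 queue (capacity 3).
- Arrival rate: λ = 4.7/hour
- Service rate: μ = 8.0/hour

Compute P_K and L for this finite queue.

ρ = λ/μ = 4.7/8.0 = 0.5875
P₀ = (1-ρ)/(1-ρ^(K+1)) = (1-0.5875)/(1-0.5875^4) = 0.4125/0.8809 = 0.4683
P_K = P₀×ρ^K = 0.46829 × 0.5875^3 = 0.46829 × 0.20278 = 0.09496
Blocking probability P_3 = 0.09496 (9.50%)
L = ρ[1 - (K+1)ρ^K + Kρ^(K+1)] / [(1-ρ)(1-ρ^(K+1))]
L = 0.5875 × (1 - 4×0.202779 + 3×0.119133) / ((1 - 0.5875) × (1 - 0.119133)) = 0.8833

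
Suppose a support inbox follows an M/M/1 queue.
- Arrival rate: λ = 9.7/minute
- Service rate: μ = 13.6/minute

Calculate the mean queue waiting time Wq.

First, compute utilization: ρ = λ/μ = 9.7/13.6 = 0.7132
For M/M/1: Wq = λ/(μ(μ-λ))
Wq = 9.7/(13.6 × (13.6-9.7))
Wq = 9.7/(13.6 × 3.90)
Wq = 0.1829 minutes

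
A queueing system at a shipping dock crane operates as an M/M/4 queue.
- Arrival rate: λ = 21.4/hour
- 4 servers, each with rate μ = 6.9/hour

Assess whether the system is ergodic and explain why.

Stability requires ρ = λ/(cμ) < 1
ρ = 21.4/(4 × 6.9) = 21.4/27.60 = 0.7754
Since 0.7754 < 1, the system is STABLE.
The servers are busy 77.54% of the time.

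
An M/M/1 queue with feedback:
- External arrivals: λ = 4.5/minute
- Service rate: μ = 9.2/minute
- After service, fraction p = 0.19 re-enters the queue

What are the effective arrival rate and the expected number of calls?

Effective arrival rate: λ_eff = λ/(1-p) = 4.5/(1-0.19) = 4.5/0.81 = 5.555556
ρ = λ_eff/μ = 5.555556/9.2 = 0.60386
L = ρ/(1-ρ) = 0.60386/(1-0.60386) = 1.5244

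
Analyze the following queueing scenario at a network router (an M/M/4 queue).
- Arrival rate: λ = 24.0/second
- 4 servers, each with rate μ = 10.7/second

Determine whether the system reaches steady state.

Stability requires ρ = λ/(cμ) < 1
ρ = 24.0/(4 × 10.7) = 24.0/42.80 = 0.5607
Since 0.5607 < 1, the system is STABLE.
The servers are busy 56.07% of the time.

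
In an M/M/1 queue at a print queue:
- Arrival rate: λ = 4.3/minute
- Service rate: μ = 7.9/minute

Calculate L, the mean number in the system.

ρ = λ/μ = 4.3/7.9 = 0.5443
For M/M/1: L = λ/(μ-λ)
L = 4.3/(7.9-4.3) = 4.3/3.60
L = 1.1944 jobs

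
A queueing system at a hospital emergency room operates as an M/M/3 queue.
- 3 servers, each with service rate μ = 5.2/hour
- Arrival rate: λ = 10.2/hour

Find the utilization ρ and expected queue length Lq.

Traffic intensity: ρ = λ/(cμ) = 10.2/(3×5.2) = 0.6538
Since ρ = 0.6538 < 1, system is stable.
Offered load a = λ/μ = cρ = 10.2/5.2 = 1.9615
P₀ = [ Σₙ₌₀^2 aⁿ/n! + a^3/(3!(1-ρ)) ]⁻¹
Σ = a^0/0! + a^1/1! + a^2/2! = 1.00000 + 1.96154 + 1.92382 = 4.8854
a^3/(3!(1-ρ)) = 7.5473/(6 × 0.34615) = 3.6339
P₀ = 1/(4.8854 + 3.6339) = 0.1174
Lq = P₀·a^3·ρ / (3!(1-ρ)²) = 0.11738 × 7.5473 × 0.65385 / (6 × 0.11982) = 0.8057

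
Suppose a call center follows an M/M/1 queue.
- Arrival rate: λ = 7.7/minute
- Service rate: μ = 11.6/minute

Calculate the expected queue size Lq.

ρ = λ/μ = 7.7/11.6 = 0.6638
For M/M/1: Lq = λ²/(μ(μ-λ))
Lq = 59.29/(11.6 × 3.90)
Lq = 1.3106 calls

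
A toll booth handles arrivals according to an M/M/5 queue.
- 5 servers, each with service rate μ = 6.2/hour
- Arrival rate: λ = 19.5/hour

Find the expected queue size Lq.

Traffic intensity: ρ = λ/(cμ) = 19.5/(5×6.2) = 0.6290
Since ρ = 0.6290 < 1, system is stable.
Offered load a = λ/μ = cρ = 19.5/6.2 = 3.1452
P₀ = [ Σₙ₌₀^4 aⁿ/n! + a^5/(5!(1-ρ)) ]⁻¹
Σ = a^0/0! + a^1/1! + a^2/2! + a^3/3! + a^4/4! = 1.0000 + 3.1452 + 4.9460 + 5.1853 + 4.0772 = 18.3537
a^5/(5!(1-ρ)) = 307.7617/(120 × 0.370968) = 6.9135
P₀ = 1/(18.3537 + 6.9135) = 0.03958
Lq = P₀·a^5·ρ / (5!(1-ρ)²) = 0.03958 × 307.7617 × 0.6290 / (120 × 0.1376) = 0.4640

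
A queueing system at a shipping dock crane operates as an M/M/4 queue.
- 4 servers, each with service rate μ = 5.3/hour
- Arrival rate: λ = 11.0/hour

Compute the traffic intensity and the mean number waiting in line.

Traffic intensity: ρ = λ/(cμ) = 11.0/(4×5.3) = 0.5189
Since ρ = 0.5189 < 1, system is stable.
Offered load a = λ/μ = cρ = 11.0/5.3 = 2.0755
P₀ = [ Σₙ₌₀^3 aⁿ/n! + a^4/(4!(1-ρ)) ]⁻¹
Σ = a^0/0! + a^1/1! + a^2/2! + a^3/3! = 1.0000 + 2.0755 + 2.1538 + 1.4900 = 6.7193
a^4/(4!(1-ρ)) = 18.5553/(24 × 0.48113) = 1.6069
P₀ = 1/(6.7193 + 1.6069) = 0.1201
Lq = P₀·a^4·ρ / (4!(1-ρ)²) = 0.1201 × 18.5553 × 0.5189 / (24 × 0.2315) = 0.2081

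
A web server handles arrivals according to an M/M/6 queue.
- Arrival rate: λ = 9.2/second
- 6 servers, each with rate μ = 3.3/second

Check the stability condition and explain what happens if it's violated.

Stability requires ρ = λ/(cμ) < 1
ρ = 9.2/(6 × 3.3) = 9.2/19.80 = 0.4646
Since 0.4646 < 1, the system is STABLE.
The servers are busy 46.46% of the time.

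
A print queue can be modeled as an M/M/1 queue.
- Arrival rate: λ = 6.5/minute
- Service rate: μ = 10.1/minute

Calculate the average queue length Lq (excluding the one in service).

ρ = λ/μ = 6.5/10.1 = 0.6436
For M/M/1: Lq = λ²/(μ(μ-λ))
Lq = 42.25/(10.1 × 3.60)
Lq = 1.1620 jobs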